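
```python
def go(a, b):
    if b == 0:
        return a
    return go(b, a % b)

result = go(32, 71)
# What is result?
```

go(32, 71) -> go(71, 32) -> go(32, 7) -> go(7, 4) -> go(4, 3) -> go(3, 1) -> go(1, 0) -> 1

Answer: 1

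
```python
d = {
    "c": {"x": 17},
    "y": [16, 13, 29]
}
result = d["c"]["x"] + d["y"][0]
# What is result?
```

Trace:
`d = { ...` → d = {'c': {'x': 17}, 'y': [16, 13, 29]}
`result = d["c"]["x"] + d["y"][0]` → result = 33
So result = 33

Answer: 33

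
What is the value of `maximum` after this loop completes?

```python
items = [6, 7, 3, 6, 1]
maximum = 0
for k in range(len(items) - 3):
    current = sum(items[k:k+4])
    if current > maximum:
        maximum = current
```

Max sum of 4-element window in [6, 7, 3, 6, 1]
`maximum` takes the values: 0 → 22

Answer: 22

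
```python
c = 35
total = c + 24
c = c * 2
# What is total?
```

Trace:
`c = 35` → c = 35
`total = c + 24` → total = 59
`c = c * 2` → c = 70
So total = 59

Answer: 59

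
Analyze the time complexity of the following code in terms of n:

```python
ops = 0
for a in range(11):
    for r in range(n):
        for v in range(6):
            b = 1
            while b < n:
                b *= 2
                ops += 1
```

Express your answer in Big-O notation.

Each loop level contributes: 1 × n × 1 × log n. Multiplying the contributions gives O(n log n).

Answer: O(n log n)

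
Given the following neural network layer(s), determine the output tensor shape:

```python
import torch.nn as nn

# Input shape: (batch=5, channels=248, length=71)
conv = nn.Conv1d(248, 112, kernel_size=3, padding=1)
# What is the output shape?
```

Input: (5, 248, 71) -> Output: (5, 112, 71)

Answer: (5, 112, 71)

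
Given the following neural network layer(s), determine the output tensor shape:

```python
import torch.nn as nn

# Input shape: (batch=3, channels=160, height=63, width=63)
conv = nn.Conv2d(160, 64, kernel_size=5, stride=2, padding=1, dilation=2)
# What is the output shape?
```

Input: (3, 160, 63, 63) -> Output: (3, 64, 29, 29)

Answer: (3, 64, 29, 29)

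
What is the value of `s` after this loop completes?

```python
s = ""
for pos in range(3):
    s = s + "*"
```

Repeat '*' 3 times
`s` takes the values: "" → "*" → "**" → "***"

Answer: "***"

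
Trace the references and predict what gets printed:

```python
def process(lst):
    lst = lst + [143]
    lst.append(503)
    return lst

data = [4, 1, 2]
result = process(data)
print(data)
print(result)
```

Key concept: rebinding parameter vs mutation.
Step by step:
`data = [4, 1, 2]` → data = [4, 1, 2]
`result = process(data)` → result = [4, 1, 2, 143, 503]
`print(data)` → prints [4, 1, 2]
`print(result)` → prints [4, 1, 2, 143, 503]

Answer:
[4, 1, 2]
[4, 1, 2, 143, 503]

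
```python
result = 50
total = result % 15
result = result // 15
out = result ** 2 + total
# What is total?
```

Trace:
`result = 50` → result = 50
`total = result % 15` → total = 5
`result = result // 15` → result = 3
`out = result ** 2 + total` → out = 14
So total = 5

Answer: 5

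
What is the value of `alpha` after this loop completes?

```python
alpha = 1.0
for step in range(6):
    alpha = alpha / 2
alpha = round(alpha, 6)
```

Halving LR 6 times: 1 / 2^6
`alpha` takes the values: 1.0 → 0.5 → 0.25 → 0.125 → 0.0625 → 0.03125 → 0.015625

Answer: 0.015625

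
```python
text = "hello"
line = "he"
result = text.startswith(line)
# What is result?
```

Trace:
`text = "hello"` → text = 'hello'
`line = "he"` → line = 'he'
`result = text.startswith(line)` → result = True
So result = True

Answer: True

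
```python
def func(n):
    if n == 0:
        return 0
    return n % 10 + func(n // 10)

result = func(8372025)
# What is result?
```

Sum of digits of 8372025: 5 + 2 + 0 + 2 + 7 + 3 + 8 = 27

Answer: 27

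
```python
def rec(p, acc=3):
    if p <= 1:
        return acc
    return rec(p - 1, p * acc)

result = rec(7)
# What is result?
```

Accumulator trace (n, acc): (7, 3) -> (6, 21) -> (5, 126) -> (4, 630) -> (3, 2520) -> (2, 7560) -> (1, 15120) -> return 15120

Answer: 15120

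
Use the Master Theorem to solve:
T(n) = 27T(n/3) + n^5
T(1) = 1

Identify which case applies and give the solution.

a=27, b=3, f(n)=n^5. log_3(27) = 3. Since c=5 > 3 and the regularity condition holds (27(n/3)^5 = (27/3^5)n^5 with 27/3^5 < 1), Case 3 applies: T(n) = Θ(f(n)) = O(n^5).

Answer: O(n^5) - Case 3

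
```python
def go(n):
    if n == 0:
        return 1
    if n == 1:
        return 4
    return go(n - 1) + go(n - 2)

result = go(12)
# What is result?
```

Build up from base cases: go(0)=1, go(1)=4, go(2)=5, go(3)=9, go(4)=14, go(5)=23, go(6)=37, ..., go(12)=665

Answer: 665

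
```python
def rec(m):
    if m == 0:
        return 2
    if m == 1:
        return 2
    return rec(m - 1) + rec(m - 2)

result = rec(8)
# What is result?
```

Build up from base cases: rec(0)=2, rec(1)=2, rec(2)=4, rec(3)=6, rec(4)=10, rec(5)=16, rec(6)=26, ..., rec(8)=68

Answer: 68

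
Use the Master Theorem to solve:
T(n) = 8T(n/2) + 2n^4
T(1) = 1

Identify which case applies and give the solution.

a=8, b=2, f(n)=2n^4. log_2(8) = 3. Since c=4 > 3 and the regularity condition holds (8(n/2)^4 = (8/2^4)n^4 with 8/2^4 < 1), Case 3 applies: T(n) = Θ(f(n)) = O(n^4).

Answer: O(n^4) - Case 3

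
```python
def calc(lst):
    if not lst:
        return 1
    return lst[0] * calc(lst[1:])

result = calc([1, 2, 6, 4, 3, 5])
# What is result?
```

Product over [1, 2, 6, 4, 3, 5] = 1 * 2 * 6 * 4 * 3 * 5 = 720

Answer: 720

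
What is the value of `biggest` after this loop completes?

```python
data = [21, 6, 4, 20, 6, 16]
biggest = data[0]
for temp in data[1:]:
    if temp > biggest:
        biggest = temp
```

Maximum of [21, 6, 4, 20, 6, 16]
`biggest` takes the values: 21

Answer: 21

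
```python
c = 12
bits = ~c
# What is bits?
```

Trace:
`c = 12` → c = 12
`bits = ~c` → bits = -13
So bits = -13

Answer: -13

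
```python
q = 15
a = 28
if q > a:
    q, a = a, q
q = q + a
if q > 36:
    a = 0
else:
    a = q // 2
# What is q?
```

Trace:
`q = 15` → q = 15
`a = 28` → a = 28
`if q > a: ...` → q > a is False → no variable changes
`q = q + a` → q = 43
`if q > 36: ...` → q > 36 is True → a = 0
So q = 43

Answer: 43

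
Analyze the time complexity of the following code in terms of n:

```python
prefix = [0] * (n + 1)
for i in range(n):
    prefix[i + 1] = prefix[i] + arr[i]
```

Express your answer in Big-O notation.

This is Prefix sum computation. Time complexity: O(n).

Answer: O(n)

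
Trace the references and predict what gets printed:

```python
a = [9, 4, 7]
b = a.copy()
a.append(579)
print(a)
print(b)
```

Key concept: list.copy() creates independent copy.
Step by step:
`a = [9, 4, 7]` → a = [9, 4, 7]
`b = a.copy()` → b = [9, 4, 7]
`a.append(579)` → a = [9, 4, 7, 579]
`print(a)` → prints [9, 4, 7, 579]
`print(b)` → prints [9, 4, 7]

Answer:
[9, 4, 7, 579]
[9, 4, 7]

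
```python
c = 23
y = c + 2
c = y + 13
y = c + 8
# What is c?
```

Trace:
`c = 23` → c = 23
`y = c + 2` → y = 25
`c = y + 13` → c = 38
`y = c + 8` → y = 46
So c = 38

Answer: 38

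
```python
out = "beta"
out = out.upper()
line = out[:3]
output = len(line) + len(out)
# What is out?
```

Trace:
`out = "beta"` → out = 'beta'
`out = out.upper()` → out = 'BETA'
`line = out[:3]` → line = 'BET'
`output = len(line) + len(out)` → output = 7
So out = 'BETA'

Answer: 'BETA'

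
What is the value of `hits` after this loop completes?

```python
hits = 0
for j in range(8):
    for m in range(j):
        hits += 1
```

Triangle number: 0+1+2+...+7
`hits` takes the values: 0 → 1 → 2 → 3 → 4 → 5 → 6 → 7 → 8 → 9 → 10 → 11 → 12 → 13 → 14 → 15 → 16 → 17 → 18 → 19 → 20 → 21 → 22 → 23 → 24 → 25 → 26 → 27 → 28

Answer: 28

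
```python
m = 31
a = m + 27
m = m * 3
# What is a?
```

Trace:
`m = 31` → m = 31
`a = m + 27` → a = 58
`m = m * 3` → m = 93
So a = 58

Answer: 58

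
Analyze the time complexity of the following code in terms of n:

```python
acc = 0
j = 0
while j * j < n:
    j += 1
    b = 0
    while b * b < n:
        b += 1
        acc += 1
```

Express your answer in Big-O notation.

Each loop level contributes: √n × √n. Multiplying the contributions gives O(n).

Answer: O(n)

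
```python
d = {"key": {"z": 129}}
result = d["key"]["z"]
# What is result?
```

Trace:
`d = {"key": {"z": 129}}` → d = {'key': {'z': 129}}
`result = d["key"]["z"]` → result = 129
So result = 129

Answer: 129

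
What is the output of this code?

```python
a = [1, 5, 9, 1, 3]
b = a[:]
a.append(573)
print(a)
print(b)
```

Key concept: slice [:] creates copy.
Step by step:
`a = [1, 5, 9, 1, 3]` → a = [1, 5, 9, 1, 3]
`b = a[:]` → b = [1, 5, 9, 1, 3]
`a.append(573)` → a = [1, 5, 9, 1, 3, 573]
`print(a)` → prints [1, 5, 9, 1, 3, 573]
`print(b)` → prints [1, 5, 9, 1, 3]

Answer:
[1, 5, 9, 1, 3, 573]
[1, 5, 9, 1, 3]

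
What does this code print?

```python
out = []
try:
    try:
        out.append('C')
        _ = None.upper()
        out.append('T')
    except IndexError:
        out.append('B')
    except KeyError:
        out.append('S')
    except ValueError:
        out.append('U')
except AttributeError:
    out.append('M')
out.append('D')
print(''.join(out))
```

Execution trace: 'C' (try body) → 'M' (outer except AttributeError) → 'D' (after the try/except). Output: CMD

Answer: CMD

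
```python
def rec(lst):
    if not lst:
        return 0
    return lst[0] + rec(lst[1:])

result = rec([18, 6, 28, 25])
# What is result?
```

18 + 6 + 28 + 25 + 0 = 77

Answer: 77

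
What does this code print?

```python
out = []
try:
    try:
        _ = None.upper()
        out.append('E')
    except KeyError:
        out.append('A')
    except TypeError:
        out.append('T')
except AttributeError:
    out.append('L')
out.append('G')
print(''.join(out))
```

Execution trace: 'L' (outer except AttributeError) → 'G' (after the try/except). Output: LG

Answer: LG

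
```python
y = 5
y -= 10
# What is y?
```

Trace:
`y = 5` → y = 5
`y -= 10` → y = -5
So y = -5

Answer: -5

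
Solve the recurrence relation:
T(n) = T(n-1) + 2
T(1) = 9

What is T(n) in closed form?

Unrolling: T(n) = T(1) + 2·(n-1) = 9 + 2(n-1) = 2n + 7.

Answer: T(n) = 2n + 7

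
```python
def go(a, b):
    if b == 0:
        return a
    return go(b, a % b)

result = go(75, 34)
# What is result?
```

go(75, 34) -> go(34, 7) -> go(7, 6) -> go(6, 1) -> go(1, 0) -> 1

Answer: 1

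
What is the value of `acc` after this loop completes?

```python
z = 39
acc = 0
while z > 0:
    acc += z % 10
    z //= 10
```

Sum digits of 39
`acc` takes the values: 0 → 9 → 12

Answer: 12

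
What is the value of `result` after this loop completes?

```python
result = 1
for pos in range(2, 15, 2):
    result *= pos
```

Product of even numbers 2 to 14
`result` takes the values: 1 → 2 → 8 → 48 → 384 → 3840 → 46080 → 645120

Answer: 645120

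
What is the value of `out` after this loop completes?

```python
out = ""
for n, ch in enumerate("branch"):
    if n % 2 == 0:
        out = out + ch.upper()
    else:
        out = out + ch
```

Uppercase even positions in 'branch'
`out` takes the values: "" → "B" → "Br" → "BrA" → "BrAn" → "BrAnC" → "BrAnCh"

Answer: "BrAnCh"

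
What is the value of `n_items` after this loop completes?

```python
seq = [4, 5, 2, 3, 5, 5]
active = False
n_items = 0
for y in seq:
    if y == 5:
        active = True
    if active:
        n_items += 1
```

Count elements after first 5 in [4, 5, 2, 3, 5, 5]
`n_items` takes the values: 0 → 1 → 2 → 3 → 4 → 5

Answer: 5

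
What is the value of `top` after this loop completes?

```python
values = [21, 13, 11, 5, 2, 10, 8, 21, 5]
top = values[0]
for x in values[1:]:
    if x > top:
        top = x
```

Maximum of [21, 13, 11, 5, 2, 10, 8, 21, 5]
`top` takes the values: 21

Answer: 21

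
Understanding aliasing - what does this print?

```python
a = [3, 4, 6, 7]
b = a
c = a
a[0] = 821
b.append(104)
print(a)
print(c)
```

Key concept: multiple aliases.
Step by step:
`a = [3, 4, 6, 7]` → a = [3, 4, 6, 7]
`b = a` → b = [3, 4, 6, 7] (same object as a)
`c = a` → c = [3, 4, 6, 7] (same object as a, b)
`a[0] = 821` → a = [821, 4, 6, 7] (same object as b, c); b = [821, 4, 6, 7] (same object as a, c); c = [821, 4, 6, 7] (same object as a, b)
`b.append(104)` → a = [821, 4, 6, 7, 104] (same object as b, c); b = [821, 4, 6, 7, 104] (same object as a, c); c = [821, 4, 6, 7, 104] (same object as a, b)
`print(a)` → prints [821, 4, 6, 7, 104]
`print(c)` → prints [821, 4, 6, 7, 104]

Answer:
[821, 4, 6, 7, 104]
[821, 4, 6, 7, 104]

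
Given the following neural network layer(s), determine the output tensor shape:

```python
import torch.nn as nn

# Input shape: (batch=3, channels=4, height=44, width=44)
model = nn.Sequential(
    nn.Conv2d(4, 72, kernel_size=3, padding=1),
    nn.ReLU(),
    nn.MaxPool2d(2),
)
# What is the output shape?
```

Input: (3, 4, 44, 44) -> after Conv2d: (3, 72, 44, 44) -> after ReLU: (3, 72, 44, 44) -> Output: (3, 72, 22, 22)

Answer: (3, 72, 22, 22)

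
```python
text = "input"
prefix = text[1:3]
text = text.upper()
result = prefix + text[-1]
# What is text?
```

Trace:
`text = "input"` → text = 'input'
`prefix = text[1:3]` → prefix = 'np'
`text = text.upper()` → text = 'INPUT'
`result = prefix + text[-1]` → result = 'npT'
So text = 'INPUT'

Answer: 'INPUT'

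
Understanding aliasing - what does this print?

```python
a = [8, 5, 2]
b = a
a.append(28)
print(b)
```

Key concept: basic list aliasing.
Step by step:
`a = [8, 5, 2]` → a = [8, 5, 2]
`b = a` → b = [8, 5, 2] (same object as a)
`a.append(28)` → a = [8, 5, 2, 28] (same object as b); b = [8, 5, 2, 28] (same object as a)
`print(b)` → prints [8, 5, 2, 28]

Answer: [8, 5, 2, 28]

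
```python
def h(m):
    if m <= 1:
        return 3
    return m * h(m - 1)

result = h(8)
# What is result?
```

h(8) = 8 * 7 * 6 * 5 * 4 * 3 * 2 * 3 = 120960

Answer: 120960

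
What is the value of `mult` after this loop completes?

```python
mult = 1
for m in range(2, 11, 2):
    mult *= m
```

Product of even numbers 2 to 10
`mult` takes the values: 1 → 2 → 8 → 48 → 384 → 3840

Answer: 3840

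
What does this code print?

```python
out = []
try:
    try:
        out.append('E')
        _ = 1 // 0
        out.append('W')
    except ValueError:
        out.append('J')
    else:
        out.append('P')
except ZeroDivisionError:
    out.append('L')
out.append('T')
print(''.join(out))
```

Execution trace: 'E' (try body) → 'L' (outer except ZeroDivisionError) → 'T' (after the try/except). Output: ELT

Answer: ELT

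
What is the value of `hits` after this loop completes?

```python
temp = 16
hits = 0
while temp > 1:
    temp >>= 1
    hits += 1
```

Count right shifts until 1
`hits` takes the values: 0 → 1 → 2 → 3 → 4

Answer: 4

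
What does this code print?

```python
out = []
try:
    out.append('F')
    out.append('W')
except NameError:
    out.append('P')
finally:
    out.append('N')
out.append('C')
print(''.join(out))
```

Execution trace: 'F' (try body) → 'W' (try body, no exception) → 'N' (finally) → 'C' (after the try/except). Output: FWNC

Answer: FWNC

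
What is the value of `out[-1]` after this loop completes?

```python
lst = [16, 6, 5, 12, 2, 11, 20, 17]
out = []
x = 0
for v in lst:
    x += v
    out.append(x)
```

Cumulative sum ends at 89
`out` takes the values: [] → [16] → [16, 22] → [16, 22, 27] → [16, 22, 27, 39] → [16, 22, 27, 39, 41] → [16, 22, 27, 39, 41, 52] → [16, 22, 27, 39, 41, 52, 72] → [16, 22, 27, 39, 41, 52, 72, 89]
So `out[-1]` = 89

Answer: 89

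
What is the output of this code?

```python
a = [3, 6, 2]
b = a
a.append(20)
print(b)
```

Key concept: basic list aliasing.
Step by step:
`a = [3, 6, 2]` → a = [3, 6, 2]
`b = a` → b = [3, 6, 2] (same object as a)
`a.append(20)` → a = [3, 6, 2, 20] (same object as b); b = [3, 6, 2, 20] (same object as a)
`print(b)` → prints [3, 6, 2, 20]

Answer: [3, 6, 2, 20]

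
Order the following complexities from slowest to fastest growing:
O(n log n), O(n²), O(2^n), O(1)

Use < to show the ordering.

Ordered by growth rate: O(1) < O(n log n) < O(n²) < O(2^n)

Answer: O(1) < O(n log n) < O(n²) < O(2^n)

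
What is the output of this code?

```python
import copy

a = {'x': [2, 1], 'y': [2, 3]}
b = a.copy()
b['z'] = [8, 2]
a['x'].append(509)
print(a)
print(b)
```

Key concept: shallow copy of dict with mutable values.
Step by step:
`a = {'x': [2, 1], 'y': [2, 3]}` → a = {'x': [2, 1], 'y': [2, 3]}
`b = a.copy()` → b = {'x': [2, 1], 'y': [2, 3]}
`b['z'] = [8, 2]` → b = {'x': [2, 1], 'y': [2, 3], 'z': [8, 2]}
`a['x'].append(509)` → a = {'x': [2, 1, 509], 'y': [2, 3]}; b = {'x': [2, 1, 509], 'y': [2, 3], 'z': [8, 2]}
`print(a)` → prints {'x': [2, 1, 509], 'y': [2, 3]}
`print(b)` → prints {'x': [2, 1, 509], 'y': [2, 3], 'z': [8, 2]}

Answer:
{'x': [2, 1, 509], 'y': [2, 3]}
{'x': [2, 1, 509], 'y': [2, 3], 'z': [8, 2]}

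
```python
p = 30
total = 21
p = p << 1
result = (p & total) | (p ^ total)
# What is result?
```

Trace:
`p = 30` → p = 30
`total = 21` → total = 21
`p = p << 1` → p = 60
`result = (p & total) | (p ^ total)` → result = 61
So result = 61

Answer: 61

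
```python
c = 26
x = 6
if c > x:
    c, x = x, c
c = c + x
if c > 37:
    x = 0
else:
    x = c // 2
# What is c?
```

Trace:
`c = 26` → c = 26
`x = 6` → x = 6
`if c > x: ...` → c > x is True → c = 6; x = 26
`c = c + x` → c = 32
`if c > 37: ...` → c > 37 is False, take else branch → x = 16
So c = 32

Answer: 32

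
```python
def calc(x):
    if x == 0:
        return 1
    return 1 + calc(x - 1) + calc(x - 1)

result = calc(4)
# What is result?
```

calc(x) = 1 + 2·calc(x-1), calc(0)=1. Closed form: (1+1)·2^4 - 1 = 31.

Answer: 31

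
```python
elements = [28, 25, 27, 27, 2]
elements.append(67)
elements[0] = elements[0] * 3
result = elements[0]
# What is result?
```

Trace:
`elements = [28, 25, 27, 27, 2]` → elements = [28, 25, 27, 27, 2]
`elements.append(67)` → elements = [28, 25, 27, 27, 2, 67]
`elements[0] = elements[0] * 3` → elements = [84, 25, 27, 27, 2, 67]
`result = elements[0]` → result = 84
So result = 84

Answer: 84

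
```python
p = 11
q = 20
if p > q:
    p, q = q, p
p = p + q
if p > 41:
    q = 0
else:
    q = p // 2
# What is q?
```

Trace:
`p = 11` → p = 11
`q = 20` → q = 20
`if p > q: ...` → p > q is False → no variable changes
`p = p + q` → p = 31
`if p > 41: ...` → p > 41 is False, take else branch → q = 15
So q = 15

Answer: 15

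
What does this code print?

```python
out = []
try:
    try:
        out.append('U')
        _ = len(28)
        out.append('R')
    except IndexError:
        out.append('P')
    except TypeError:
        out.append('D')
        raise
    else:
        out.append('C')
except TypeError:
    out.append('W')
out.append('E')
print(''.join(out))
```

Execution trace: 'U' (inner try body) → 'D' (inner except TypeError) → 'W' (outer except TypeError) → 'E' (after the try/except). Output: UDWE

Answer: UDWE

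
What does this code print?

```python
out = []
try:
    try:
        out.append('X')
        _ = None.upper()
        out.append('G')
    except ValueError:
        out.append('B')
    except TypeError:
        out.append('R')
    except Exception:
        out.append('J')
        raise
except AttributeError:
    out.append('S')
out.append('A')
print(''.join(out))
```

Execution trace: 'X' (inner try body) → 'J' (inner except Exception) → 'S' (outer except AttributeError) → 'A' (after the try/except). Output: XJSA

Answer: XJSA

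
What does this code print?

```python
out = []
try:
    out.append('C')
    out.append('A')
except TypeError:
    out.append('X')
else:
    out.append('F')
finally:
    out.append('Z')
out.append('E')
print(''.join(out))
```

Execution trace: 'C' (try body) → 'A' (try body, no exception) → 'F' (else) → 'Z' (finally) → 'E' (after the try/except). Output: CAFZE

Answer: CAFZE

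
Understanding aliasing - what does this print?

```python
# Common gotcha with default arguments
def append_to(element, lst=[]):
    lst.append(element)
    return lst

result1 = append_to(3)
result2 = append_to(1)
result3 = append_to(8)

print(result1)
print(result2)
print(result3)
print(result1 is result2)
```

Key concept: mutable default argument gotcha.
Step by step:
`result1 = append_to(3)` → result1 = [3]
`result2 = append_to(1)` → result1 = [3, 1] (same object as result2); result2 = [3, 1] (same object as result1)
`result3 = append_to(8)` → result1 = [3, 1, 8] (same object as result2, result3); result2 = [3, 1, 8] (same object as result1, result3); result3 = [3, 1, 8] (same object as result1, result2)
`print(result1)` → prints [3, 1, 8]
`print(result2)` → prints [3, 1, 8]
`print(result3)` → prints [3, 1, 8]
`print(result1 is result2)` → prints True

Answer:
[3, 1, 8]
[3, 1, 8]
[3, 1, 8]
True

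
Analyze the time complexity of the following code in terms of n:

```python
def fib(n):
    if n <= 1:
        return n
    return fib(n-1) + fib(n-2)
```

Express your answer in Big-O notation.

This is Recursive Fibonacci (naive). Time complexity: O(2^n).

Answer: O(2^n)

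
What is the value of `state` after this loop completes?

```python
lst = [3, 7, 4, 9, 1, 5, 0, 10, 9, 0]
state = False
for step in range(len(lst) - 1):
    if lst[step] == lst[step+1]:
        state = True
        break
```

Check consecutive duplicates in [3, 7, 4, 9, 1, 5, 0, 10, 9, 0]
`state` takes the values: False

Answer: False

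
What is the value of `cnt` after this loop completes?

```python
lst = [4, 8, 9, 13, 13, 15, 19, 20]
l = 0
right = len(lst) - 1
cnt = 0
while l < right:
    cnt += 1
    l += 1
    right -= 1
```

Iterations until pointers meet (list length 8)
`cnt` takes the values: 0 → 1 → 2 → 3 → 4

Answer: 4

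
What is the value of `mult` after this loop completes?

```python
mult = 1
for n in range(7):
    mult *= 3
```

3^7 = 2187
`mult` takes the values: 1 → 3 → 9 → 27 → 81 → 243 → 729 → 2187

Answer: 2187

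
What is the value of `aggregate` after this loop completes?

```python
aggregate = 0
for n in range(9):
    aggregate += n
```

Sum of 0 to 8 = 36
`aggregate` takes the values: 0 → 1 → 3 → 6 → 10 → 15 → 21 → 28 → 36

Answer: 36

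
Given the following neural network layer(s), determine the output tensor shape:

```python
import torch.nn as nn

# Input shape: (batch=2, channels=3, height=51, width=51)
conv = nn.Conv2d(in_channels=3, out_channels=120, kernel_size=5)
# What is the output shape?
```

Input: (2, 3, 51, 51) -> Output: (2, 120, 47, 47)

Answer: (2, 120, 47, 47)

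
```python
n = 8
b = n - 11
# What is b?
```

Trace:
`n = 8` → n = 8
`b = n - 11` → b = -3
So b = -3

Answer: -3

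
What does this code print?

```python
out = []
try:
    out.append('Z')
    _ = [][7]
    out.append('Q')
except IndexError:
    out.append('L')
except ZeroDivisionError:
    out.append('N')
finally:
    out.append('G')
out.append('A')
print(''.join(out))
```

Execution trace: 'Z' (try body) → 'L' (except IndexError) → 'G' (finally) → 'A' (after the try/except). Output: ZLGA

Answer: ZLGA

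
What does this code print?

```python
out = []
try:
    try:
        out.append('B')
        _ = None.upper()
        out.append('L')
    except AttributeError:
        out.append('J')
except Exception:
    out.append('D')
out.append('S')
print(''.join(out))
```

Execution trace: 'B' (inner try body) → 'J' (inner except AttributeError) → 'S' (after the try/except). Output: BJS

Answer: BJS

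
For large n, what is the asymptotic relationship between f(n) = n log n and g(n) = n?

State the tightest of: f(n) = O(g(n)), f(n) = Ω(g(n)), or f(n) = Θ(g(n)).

n log n vs n: f(n) = Ω(g(n)) but not O(g(n)) — n log n grows strictly faster than n.

Answer: f(n) = Ω(g(n)) but not O(g(n)) — n log n grows strictly faster than n.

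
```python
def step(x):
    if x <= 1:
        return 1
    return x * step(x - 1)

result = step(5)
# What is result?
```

step(5) = 5 * 4 * 3 * 2 * 1 = 120

Answer: 120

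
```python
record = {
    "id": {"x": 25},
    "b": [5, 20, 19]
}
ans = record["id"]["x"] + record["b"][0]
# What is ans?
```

Trace:
`record = { ...` → record = {'id': {'x': 25}, 'b': [5, 20, 19]}
`ans = record["id"]["x"] + record["b"][0]` → ans = 30
So ans = 30

Answer: 30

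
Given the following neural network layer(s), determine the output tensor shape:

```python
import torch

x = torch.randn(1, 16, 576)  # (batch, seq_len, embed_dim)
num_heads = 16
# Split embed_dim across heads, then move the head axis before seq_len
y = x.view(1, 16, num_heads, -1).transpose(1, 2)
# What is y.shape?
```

Input: (1, 16, 576) -> head_dim = 576 // 16 = 36; after view: (1, 16, 16, 36) -> after transpose(1, 2): (1, 16, 16, 36) -> Output: (1, 16, 16, 36)

Answer: (1, 16, 16, 36)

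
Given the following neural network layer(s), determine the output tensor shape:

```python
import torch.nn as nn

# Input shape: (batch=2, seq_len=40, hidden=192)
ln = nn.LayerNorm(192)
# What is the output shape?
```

Input: (2, 40, 192) -> Output: (2, 40, 192)

Answer: (2, 40, 192)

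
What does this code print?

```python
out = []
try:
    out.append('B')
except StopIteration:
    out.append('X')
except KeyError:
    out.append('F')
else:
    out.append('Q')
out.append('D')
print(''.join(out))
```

Execution trace: 'B' (try body, no exception) → 'Q' (else) → 'D' (after the try/except). Output: BQD

Answer: BQD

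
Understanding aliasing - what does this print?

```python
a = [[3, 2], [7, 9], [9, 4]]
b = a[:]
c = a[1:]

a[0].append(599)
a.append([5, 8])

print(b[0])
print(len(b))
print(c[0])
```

Key concept: slice with nested mutation.
Step by step:
`a = [[3, 2], [7, 9], [9, 4]]` → a = [[3, 2], [7, 9], [9, 4]]
`b = a[:]` → b = [[3, 2], [7, 9], [9, 4]]
`c = a[1:]` → c = [[7, 9], [9, 4]]
`a[0].append(599)` → a = [[3, 2, 599], [7, 9], [9, 4]]; b = [[3, 2, 599], [7, 9], [9, 4]]
`a.append([5, 8])` → a = [[3, 2, 599], [7, 9], [9, 4], [5, 8]]
`print(b[0])` → prints [3, 2, 599]
`print(len(b))` → prints 3
`print(c[0])` → prints [7, 9]

Answer:
[3, 2, 599]
3
[7, 9]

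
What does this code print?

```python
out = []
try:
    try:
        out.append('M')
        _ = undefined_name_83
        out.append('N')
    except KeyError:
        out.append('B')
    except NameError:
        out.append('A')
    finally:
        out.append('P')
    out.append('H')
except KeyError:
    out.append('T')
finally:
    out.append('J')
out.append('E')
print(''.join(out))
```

Execution trace: 'M' (inner try body) → 'A' (inner except NameError) → 'P' (inner finally) → 'H' (try body, no exception) → 'J' (finally) → 'E' (after the try/except). Output: MAPHJE

Answer: MAPHJE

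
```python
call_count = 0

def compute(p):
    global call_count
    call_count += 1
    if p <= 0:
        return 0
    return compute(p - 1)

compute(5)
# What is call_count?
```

Linear recursion stepping by 1: 6 calls from p=5 down to ≤0.

Answer: 6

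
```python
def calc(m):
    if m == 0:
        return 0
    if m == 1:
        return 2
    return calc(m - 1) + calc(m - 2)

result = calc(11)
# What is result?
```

Build up from base cases: calc(0)=0, calc(1)=2, calc(2)=2, calc(3)=4, calc(4)=6, calc(5)=10, calc(6)=16, ..., calc(11)=178

Answer: 178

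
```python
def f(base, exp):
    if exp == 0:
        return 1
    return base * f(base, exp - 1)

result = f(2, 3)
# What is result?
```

f(2, 3) = 2 * 2 * 2 = 8

Answer: 8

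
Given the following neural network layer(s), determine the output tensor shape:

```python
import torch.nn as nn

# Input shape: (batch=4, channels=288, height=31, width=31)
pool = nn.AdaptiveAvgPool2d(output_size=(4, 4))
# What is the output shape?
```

Input: (4, 288, 31, 31) -> Output: (4, 288, 4, 4)

Answer: (4, 288, 4, 4)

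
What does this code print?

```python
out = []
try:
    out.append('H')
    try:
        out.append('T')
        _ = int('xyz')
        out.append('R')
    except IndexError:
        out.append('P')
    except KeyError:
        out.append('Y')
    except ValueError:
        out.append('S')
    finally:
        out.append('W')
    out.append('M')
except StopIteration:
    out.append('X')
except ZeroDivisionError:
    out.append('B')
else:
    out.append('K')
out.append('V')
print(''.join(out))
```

Execution trace: 'H' (try body) → 'T' (inner try body) → 'S' (inner except ValueError) → 'W' (inner finally) → 'M' (try body, no exception) → 'K' (else) → 'V' (after the try/except). Output: HTSWMKV

Answer: HTSWMKV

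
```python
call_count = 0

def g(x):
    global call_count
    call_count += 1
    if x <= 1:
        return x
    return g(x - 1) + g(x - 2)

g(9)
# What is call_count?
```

Calls(x) = 1 + Calls(x-1) + Calls(x-2); Calls(0)=Calls(1)=1. For x=9 this gives 109.

Answer: 109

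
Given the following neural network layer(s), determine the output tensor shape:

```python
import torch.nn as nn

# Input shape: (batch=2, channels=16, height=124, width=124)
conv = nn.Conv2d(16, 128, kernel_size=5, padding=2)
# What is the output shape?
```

Input: (2, 16, 124, 124) -> Output: (2, 128, 124, 124)

Answer: (2, 128, 124, 124)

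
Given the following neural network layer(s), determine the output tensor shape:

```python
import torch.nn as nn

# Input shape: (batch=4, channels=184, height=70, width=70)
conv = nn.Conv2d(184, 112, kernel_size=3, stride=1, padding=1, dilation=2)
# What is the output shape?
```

Input: (4, 184, 70, 70) -> Output: (4, 112, 68, 68)

Answer: (4, 112, 68, 68)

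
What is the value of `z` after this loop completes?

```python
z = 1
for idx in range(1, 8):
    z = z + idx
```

Start at 1, add 1 through 7
`z` takes the values: 1 → 2 → 4 → 7 → 11 → 16 → 22 → 29

Answer: 29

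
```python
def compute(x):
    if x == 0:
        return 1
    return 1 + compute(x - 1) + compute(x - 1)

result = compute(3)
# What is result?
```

compute(x) = 1 + 2·compute(x-1), compute(0)=1. Closed form: (1+1)·2^3 - 1 = 15.

Answer: 15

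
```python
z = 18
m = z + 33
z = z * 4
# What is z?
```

Trace:
`z = 18` → z = 18
`m = z + 33` → m = 51
`z = z * 4` → z = 72
So z = 72

Answer: 72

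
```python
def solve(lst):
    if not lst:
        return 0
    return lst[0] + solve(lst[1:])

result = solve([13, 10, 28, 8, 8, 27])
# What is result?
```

13 + 10 + 28 + 8 + 8 + 27 + 0 = 94

Answer: 94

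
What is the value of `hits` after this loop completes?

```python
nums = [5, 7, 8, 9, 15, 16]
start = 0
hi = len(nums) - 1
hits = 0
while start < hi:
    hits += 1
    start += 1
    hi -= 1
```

Iterations until pointers meet (list length 6)
`hits` takes the values: 0 → 1 → 2 → 3

Answer: 3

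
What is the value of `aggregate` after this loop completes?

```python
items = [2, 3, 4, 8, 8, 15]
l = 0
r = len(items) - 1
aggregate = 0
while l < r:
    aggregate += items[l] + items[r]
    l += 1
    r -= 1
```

Sum of pairs from ends
`aggregate` takes the values: 0 → 17 → 28 → 40

Answer: 40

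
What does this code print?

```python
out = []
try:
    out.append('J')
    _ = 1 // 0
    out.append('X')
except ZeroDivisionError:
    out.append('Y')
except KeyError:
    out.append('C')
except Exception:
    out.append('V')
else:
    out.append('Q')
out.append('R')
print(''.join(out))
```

Execution trace: 'J' (try body) → 'Y' (except ZeroDivisionError) → 'R' (after the try/except). Output: JYR

Answer: JYR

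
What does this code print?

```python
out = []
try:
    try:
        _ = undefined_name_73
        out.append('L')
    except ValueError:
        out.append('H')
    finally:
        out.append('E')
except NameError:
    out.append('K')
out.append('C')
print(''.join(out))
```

Execution trace: 'E' (finally) → 'K' (outer except NameError) → 'C' (after the try/except). Output: EKC

Answer: EKC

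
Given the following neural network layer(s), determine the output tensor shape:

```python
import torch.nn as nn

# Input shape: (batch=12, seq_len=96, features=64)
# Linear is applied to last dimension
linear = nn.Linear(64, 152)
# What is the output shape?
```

Input: (12, 96, 64) -> Output: (12, 96, 152)

Answer: (12, 96, 152)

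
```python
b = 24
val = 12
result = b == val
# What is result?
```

Trace:
`b = 24` → b = 24
`val = 12` → val = 12
`result = b == val` → result = False
So result = False

Answer: False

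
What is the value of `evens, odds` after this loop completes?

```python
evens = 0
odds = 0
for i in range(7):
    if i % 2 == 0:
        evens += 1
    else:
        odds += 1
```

Count evens and odds in range(7)
`evens, odds` takes the values: (0, 0) → (1, 0) → (1, 1) → (2, 1) → (2, 2) → (3, 2) → (3, 3) → (4, 3)

Answer: 4, 3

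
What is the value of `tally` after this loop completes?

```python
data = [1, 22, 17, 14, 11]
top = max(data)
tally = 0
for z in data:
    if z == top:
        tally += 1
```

Count of max value 22 in [1, 22, 17, 14, 11]
`tally` takes the values: 0 → 1

Answer: 1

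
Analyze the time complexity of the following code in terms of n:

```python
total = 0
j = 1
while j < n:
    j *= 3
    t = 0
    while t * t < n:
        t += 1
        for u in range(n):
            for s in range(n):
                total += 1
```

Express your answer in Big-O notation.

Each loop level contributes: log n × √n × n × n. Multiplying the contributions gives O(n^2√n log n).

Answer: O(n^2√n log n)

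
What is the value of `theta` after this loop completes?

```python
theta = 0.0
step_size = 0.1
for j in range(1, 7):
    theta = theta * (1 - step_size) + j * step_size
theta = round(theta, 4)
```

Moving average with lr=0.1
`theta` takes the values: 0.0 → 0.1 → 0.29 → 0.561 → 0.9049 → 1.31441 → 1.782969 → 1.783

Answer: 1.783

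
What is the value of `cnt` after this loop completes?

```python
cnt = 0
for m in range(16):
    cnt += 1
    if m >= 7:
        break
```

Loop breaks when m reaches 7, cnt is 8
`cnt` takes the values: 0 → 1 → 2 → 3 → 4 → 5 → 6 → 7 → 8

Answer: 8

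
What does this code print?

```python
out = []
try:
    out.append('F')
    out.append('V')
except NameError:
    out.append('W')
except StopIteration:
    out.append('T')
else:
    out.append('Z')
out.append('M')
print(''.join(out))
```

Execution trace: 'F' (try body) → 'V' (try body, no exception) → 'Z' (else) → 'M' (after the try/except). Output: FVZM

Answer: FVZM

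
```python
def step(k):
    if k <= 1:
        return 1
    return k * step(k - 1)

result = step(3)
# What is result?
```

step(3) = 3 * 2 * 1 = 6

Answer: 6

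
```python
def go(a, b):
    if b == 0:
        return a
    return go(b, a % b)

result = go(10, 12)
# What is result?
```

go(10, 12) -> go(12, 10) -> go(10, 2) -> go(2, 0) -> 2

Answer: 2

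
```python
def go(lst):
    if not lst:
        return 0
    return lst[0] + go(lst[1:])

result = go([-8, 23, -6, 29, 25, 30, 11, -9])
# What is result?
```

(-8) + 23 + (-6) + 29 + 25 + 30 + 11 + (-9) + 0 = 95

Answer: 95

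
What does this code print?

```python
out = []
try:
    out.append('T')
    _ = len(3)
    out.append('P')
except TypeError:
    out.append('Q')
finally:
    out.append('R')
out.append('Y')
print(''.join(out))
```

Execution trace: 'T' (try body) → 'Q' (except TypeError) → 'R' (finally) → 'Y' (after the try/except). Output: TQRY

Answer: TQRY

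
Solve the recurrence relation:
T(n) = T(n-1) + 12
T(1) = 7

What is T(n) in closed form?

Unrolling: T(n) = T(1) + 12·(n-1) = 7 + 12(n-1) = 12n - 5.

Answer: T(n) = 12n - 5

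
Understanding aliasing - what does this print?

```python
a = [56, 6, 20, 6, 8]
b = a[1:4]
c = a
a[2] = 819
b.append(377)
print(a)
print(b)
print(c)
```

Key concept: slice vs alias.
Step by step:
`a = [56, 6, 20, 6, 8]` → a = [56, 6, 20, 6, 8]
`b = a[1:4]` → b = [6, 20, 6]
`c = a` → c = [56, 6, 20, 6, 8] (same object as a)
`a[2] = 819` → a = [56, 6, 819, 6, 8] (same object as c); c = [56, 6, 819, 6, 8] (same object as a)
`b.append(377)` → b = [6, 20, 6, 377]
`print(a)` → prints [56, 6, 819, 6, 8]
`print(b)` → prints [6, 20, 6, 377]
`print(c)` → prints [56, 6, 819, 6, 8]

Answer:
[56, 6, 819, 6, 8]
[6, 20, 6, 377]
[56, 6, 819, 6, 8]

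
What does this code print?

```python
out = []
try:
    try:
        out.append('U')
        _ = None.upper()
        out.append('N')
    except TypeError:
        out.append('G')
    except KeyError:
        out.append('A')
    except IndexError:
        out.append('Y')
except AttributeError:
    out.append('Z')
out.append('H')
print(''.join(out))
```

Execution trace: 'U' (try body) → 'Z' (outer except AttributeError) → 'H' (after the try/except). Output: UZH

Answer: UZH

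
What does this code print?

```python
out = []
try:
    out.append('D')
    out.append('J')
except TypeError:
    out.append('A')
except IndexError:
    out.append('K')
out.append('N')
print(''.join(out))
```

Execution trace: 'D' (try body) → 'J' (try body, no exception) → 'N' (after the try/except). Output: DJN

Answer: DJN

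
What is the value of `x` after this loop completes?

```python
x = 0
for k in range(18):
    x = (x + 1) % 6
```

Increment mod 6, 18 times = 0
`x` takes the values: 0 → 1 → 2 → 3 → 4 → 5 → 0 → 1 → 2 → 3 → 4 → 5 → 0 → 1 → 2 → 3 → 4 → 5 → 0

Answer: 0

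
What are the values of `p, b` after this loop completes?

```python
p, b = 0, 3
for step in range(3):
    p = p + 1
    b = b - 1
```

p goes 0→3, b goes 3→0
`p, b` takes the values: (0, 3) → (1, 3) → (1, 2) → (2, 2) → (2, 1) → (3, 1) → (3, 0)

Answer: 3, 0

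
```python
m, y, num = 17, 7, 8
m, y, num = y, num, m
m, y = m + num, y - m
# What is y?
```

Trace:
`m, y, num = 17, 7, 8` → m = 17; y = 7; num = 8
`m, y, num = y, num, m` → m = 7; y = 8; num = 17
`m, y = m + num, y - m` → m = 24; y = 1
So y = 1

Answer: 1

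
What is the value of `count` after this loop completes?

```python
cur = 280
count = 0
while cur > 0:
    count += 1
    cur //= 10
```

Count digits by repeated division by 10
`count` takes the values: 0 → 1 → 2 → 3

Answer: 3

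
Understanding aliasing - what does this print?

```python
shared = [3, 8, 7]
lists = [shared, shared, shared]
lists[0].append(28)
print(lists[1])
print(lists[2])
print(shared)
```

Key concept: list of same reference.
Step by step:
`shared = [3, 8, 7]` → shared = [3, 8, 7]
`lists = [shared, shared, shared]` → lists = [[3, 8, 7], [3, 8, 7], [3, 8, 7]]
`lists[0].append(28)` → shared = [3, 8, 7, 28]; lists = [[3, 8, 7, 28], [3, 8, 7, 28], [3, 8, 7, 28]]
`print(lists[1])` → prints [3, 8, 7, 28]
`print(lists[2])` → prints [3, 8, 7, 28]
`print(shared)` → prints [3, 8, 7, 28]

Answer:
[3, 8, 7, 28]
[3, 8, 7, 28]
[3, 8, 7, 28]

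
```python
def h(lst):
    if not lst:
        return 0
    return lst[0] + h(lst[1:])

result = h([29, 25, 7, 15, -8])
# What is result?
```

29 + 25 + 7 + 15 + (-8) + 0 = 68

Answer: 68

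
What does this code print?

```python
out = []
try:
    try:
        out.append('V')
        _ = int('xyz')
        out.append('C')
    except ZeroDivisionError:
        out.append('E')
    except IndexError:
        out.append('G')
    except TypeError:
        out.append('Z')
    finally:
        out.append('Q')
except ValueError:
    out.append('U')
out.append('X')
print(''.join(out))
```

Execution trace: 'V' (try body) → 'Q' (finally) → 'U' (outer except ValueError) → 'X' (after the try/except). Output: VQUX

Answer: VQUX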